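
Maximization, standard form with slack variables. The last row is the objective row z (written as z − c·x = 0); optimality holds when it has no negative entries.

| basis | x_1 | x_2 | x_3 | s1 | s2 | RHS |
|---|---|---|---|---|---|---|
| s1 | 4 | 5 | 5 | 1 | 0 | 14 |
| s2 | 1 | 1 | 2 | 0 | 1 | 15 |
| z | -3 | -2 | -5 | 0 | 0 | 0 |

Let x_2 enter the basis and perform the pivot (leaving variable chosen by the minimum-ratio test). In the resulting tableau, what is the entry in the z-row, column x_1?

-7/5

Ratio test on column x_2 — row 1: 14/5 = 14/5; row 2: 15/1 = 15. Minimum is 14/5 at row 1 (s1 leaves); pivot element 5.
Divide row 1 by 5; eliminate column x_2 from the other rows.
z-row update in column x_1: -3 − (-2)·(4/5) = -7/5.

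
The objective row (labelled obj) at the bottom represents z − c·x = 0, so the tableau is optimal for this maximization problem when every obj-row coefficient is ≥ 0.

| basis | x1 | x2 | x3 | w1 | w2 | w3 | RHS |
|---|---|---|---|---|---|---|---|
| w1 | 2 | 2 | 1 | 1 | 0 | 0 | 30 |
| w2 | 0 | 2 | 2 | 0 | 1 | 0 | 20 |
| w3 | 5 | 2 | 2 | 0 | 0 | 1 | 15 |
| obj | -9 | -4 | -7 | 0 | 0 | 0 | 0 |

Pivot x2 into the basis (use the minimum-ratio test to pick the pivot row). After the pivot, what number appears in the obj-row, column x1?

1

Ratio test on column x2 — row 1: 30/2 = 15; row 2: 20/2 = 10; row 3: 15/2 = 15/2. Minimum is 15/2 at row 3 (w3 leaves); pivot element 2.
Divide row 3 by 2; eliminate column x2 from the other rows.
obj-row update in column x1: -9 − (-4)·(5/2) = 1.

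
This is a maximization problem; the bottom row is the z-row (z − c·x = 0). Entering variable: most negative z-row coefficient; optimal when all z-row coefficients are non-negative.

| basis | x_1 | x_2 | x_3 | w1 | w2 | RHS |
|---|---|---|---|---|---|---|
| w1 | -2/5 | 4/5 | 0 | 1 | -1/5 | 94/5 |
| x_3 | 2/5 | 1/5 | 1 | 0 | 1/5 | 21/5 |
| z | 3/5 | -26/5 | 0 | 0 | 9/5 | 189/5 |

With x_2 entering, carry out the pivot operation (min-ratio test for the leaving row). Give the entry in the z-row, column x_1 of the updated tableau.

11

Ratio test on column x_2 — row 1: (94/5)/(4/5) = 47/2; row 2: (21/5)/(1/5) = 21. Minimum is 21 at row 2 (x_3 leaves); pivot element 1/5.
Divide row 2 by 1/5; eliminate column x_2 from the other rows.
z-row update in column x_1: 3/5 − (-26/5)·2 = 11.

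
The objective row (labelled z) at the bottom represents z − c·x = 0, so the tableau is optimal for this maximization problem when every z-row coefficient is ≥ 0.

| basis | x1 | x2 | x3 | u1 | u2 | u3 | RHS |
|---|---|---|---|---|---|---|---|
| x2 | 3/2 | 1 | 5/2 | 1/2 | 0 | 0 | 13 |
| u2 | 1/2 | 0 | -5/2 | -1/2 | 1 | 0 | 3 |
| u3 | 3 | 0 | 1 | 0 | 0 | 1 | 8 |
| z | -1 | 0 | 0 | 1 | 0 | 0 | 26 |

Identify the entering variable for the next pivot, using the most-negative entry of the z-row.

x1

Negative z-row entries: x1: -1.
The most negative is -1 in column x1, so x1 enters.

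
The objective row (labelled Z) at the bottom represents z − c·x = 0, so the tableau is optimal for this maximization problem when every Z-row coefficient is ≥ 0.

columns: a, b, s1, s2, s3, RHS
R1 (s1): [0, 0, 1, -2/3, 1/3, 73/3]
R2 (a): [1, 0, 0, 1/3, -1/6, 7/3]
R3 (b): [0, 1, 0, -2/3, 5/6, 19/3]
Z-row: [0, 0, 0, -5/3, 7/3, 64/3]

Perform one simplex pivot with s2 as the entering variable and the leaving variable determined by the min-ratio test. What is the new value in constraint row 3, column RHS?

Ratio test on column s2 — row 1: entry -2/3 ≤ 0; row 2: (7/3)/(1/3) = 7; row 3: entry -2/3 ≤ 0. Minimum is 7 at row 2 (a leaves); pivot element 1/3.
Divide row 2 by 1/3; eliminate column s2 from the other rows.
Row 3 update in column RHS: 19/3 − (-2/3)·7 = 11.

11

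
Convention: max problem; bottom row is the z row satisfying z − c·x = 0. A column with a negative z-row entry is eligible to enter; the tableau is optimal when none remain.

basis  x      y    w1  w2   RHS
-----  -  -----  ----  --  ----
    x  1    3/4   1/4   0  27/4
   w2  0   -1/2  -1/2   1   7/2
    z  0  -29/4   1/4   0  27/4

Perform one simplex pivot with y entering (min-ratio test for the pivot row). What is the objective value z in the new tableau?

Ratio test on column y — row 1: (27/4)/(3/4) = 9; row 2: entry -1/2 ≤ 0. Minimum is 9 at row 1 (x leaves); pivot element 3/4.
Pivot on row 1; the z-row RHS becomes 27/4 − (-29/4)·9 = 72.

72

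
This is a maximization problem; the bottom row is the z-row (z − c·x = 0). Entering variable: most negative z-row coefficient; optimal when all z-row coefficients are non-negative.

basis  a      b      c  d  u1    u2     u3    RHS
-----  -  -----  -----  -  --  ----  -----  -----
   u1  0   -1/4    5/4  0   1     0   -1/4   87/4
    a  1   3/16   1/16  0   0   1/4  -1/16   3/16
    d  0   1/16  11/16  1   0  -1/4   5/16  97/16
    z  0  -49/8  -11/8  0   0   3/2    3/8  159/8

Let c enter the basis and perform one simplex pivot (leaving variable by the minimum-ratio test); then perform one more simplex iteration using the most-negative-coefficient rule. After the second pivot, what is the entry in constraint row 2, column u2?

4/3

Ratio test on column c — row 1: (87/4)/(5/4) = 87/5; row 2: (3/16)/(1/16) = 3; row 3: (97/16)/(11/16) = 97/11. Minimum is 3 at row 2 (a leaves); pivot element 1/16.
Divide row 2 by 1/16; eliminate column c from the other rows.
Second iteration: most negative z-row entry is -2 in column b, so b enters.
Ratio test on column b — row 1: entry -4 ≤ 0; row 2: 3/3 = 1; row 3: entry -2 ≤ 0. Minimum is 1 at row 2 (c leaves); pivot element 3.
Divide row 2 by 3; eliminate column b from the other rows.
After both pivots, the entry at constraint row 2, column u2 is 4/3.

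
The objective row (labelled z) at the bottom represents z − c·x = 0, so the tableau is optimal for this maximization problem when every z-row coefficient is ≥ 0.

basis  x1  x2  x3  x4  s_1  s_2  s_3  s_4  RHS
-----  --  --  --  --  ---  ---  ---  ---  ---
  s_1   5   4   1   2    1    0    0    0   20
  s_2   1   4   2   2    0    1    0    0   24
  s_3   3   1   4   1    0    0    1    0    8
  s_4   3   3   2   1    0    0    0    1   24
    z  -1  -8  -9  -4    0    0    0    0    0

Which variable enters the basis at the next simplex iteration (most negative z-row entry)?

Negative z-row entries: x1: -1, x2: -8, x3: -9, x4: -4.
The most negative is -9 in column x3, so x3 enters.

x3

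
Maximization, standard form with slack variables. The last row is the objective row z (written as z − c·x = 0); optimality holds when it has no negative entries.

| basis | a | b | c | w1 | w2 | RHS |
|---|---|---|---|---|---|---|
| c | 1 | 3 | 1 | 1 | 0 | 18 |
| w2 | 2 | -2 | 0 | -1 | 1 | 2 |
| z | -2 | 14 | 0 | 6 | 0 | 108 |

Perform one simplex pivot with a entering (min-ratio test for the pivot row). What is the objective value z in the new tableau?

110

Ratio test on column a — row 1: 18/1 = 18; row 2: 2/2 = 1. Minimum is 1 at row 2 (w2 leaves); pivot element 2.
Pivot on row 2; the z-row RHS becomes 108 − (-2)·1 = 110.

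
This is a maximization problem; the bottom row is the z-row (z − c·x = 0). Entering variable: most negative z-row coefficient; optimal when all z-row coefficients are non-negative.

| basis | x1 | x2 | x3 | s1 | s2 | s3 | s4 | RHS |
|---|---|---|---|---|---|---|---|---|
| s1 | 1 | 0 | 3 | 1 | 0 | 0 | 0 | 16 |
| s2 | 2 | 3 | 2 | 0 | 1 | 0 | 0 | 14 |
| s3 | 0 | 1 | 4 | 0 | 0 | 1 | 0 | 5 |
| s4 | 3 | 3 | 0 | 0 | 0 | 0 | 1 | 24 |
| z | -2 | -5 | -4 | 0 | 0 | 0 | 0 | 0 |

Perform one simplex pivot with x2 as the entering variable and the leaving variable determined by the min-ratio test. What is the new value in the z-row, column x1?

4/3

Ratio test on column x2 — row 1: entry 0 ≤ 0; row 2: 14/3 = 14/3; row 3: 5/1 = 5; row 4: 24/3 = 8. Minimum is 14/3 at row 2 (s2 leaves); pivot element 3.
Divide row 2 by 3; eliminate column x2 from the other rows.
z-row update in column x1: -2 − (-5)·(2/3) = 4/3.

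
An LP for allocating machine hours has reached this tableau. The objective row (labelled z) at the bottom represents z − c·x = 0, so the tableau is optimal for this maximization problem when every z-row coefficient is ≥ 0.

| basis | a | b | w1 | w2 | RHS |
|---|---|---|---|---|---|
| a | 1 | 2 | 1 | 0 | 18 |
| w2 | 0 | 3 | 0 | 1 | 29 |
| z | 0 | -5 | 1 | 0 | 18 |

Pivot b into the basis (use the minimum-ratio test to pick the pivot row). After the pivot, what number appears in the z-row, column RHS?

Ratio test on column b — row 1: 18/2 = 9; row 2: 29/3 = 29/3. Minimum is 9 at row 1 (a leaves); pivot element 2.
Divide row 1 by 2; eliminate column b from the other rows.
z-row update in column RHS: 18 − (-5)·9 = 63.

63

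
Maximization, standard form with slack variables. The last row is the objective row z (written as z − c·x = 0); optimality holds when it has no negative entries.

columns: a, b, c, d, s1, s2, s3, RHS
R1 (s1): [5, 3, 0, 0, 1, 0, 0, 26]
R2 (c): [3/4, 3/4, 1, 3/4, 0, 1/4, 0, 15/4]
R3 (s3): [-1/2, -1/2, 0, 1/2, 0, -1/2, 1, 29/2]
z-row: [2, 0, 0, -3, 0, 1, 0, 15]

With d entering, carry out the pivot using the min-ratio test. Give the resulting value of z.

Ratio test on column d — row 1: entry 0 ≤ 0; row 2: (15/4)/(3/4) = 5; row 3: (29/2)/(1/2) = 29. Minimum is 5 at row 2 (c leaves); pivot element 3/4.
Pivot on row 2; the z-row RHS becomes 15 − (-3)·5 = 30.

30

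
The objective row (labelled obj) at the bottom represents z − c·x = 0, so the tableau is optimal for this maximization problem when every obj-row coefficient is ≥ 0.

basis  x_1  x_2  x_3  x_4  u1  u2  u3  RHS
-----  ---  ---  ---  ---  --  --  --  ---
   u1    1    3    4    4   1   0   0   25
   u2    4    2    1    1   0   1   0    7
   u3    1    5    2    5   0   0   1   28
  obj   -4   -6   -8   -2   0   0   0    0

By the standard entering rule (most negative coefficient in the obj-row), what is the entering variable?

x_3

Negative obj-row entries: x_1: -4, x_2: -6, x_3: -8, x_4: -2.
The most negative is -8 in column x_3, so x_3 enters.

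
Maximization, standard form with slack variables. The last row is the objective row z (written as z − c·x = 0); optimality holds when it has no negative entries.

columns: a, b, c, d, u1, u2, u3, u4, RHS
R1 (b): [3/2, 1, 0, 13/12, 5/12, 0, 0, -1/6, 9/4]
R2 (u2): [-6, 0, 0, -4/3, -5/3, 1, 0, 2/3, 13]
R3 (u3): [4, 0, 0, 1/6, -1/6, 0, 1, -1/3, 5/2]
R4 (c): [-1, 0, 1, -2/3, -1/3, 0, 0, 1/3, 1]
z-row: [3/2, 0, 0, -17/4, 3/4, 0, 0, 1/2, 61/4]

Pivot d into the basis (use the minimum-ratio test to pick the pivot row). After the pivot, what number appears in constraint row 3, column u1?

Ratio test on column d — row 1: (9/4)/(13/12) = 27/13; row 2: entry -4/3 ≤ 0; row 3: (5/2)/(1/6) = 15; row 4: entry -2/3 ≤ 0. Minimum is 27/13 at row 1 (b leaves); pivot element 13/12.
Divide row 1 by 13/12; eliminate column d from the other rows.
Row 3 update in column u1: -1/6 − (1/6)·(5/13) = -3/13.

-3/13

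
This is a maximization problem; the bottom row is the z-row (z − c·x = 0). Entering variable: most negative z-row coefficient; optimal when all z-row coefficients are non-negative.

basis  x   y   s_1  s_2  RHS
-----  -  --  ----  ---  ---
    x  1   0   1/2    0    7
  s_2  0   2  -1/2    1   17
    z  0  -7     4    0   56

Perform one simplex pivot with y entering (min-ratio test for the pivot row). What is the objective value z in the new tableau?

Ratio test on column y — row 1: entry 0 ≤ 0; row 2: 17/2 = 17/2. Minimum is 17/2 at row 2 (s_2 leaves); pivot element 2.
Pivot on row 2; the z-row RHS becomes 56 − (-7)·(17/2) = 231/2.

231/2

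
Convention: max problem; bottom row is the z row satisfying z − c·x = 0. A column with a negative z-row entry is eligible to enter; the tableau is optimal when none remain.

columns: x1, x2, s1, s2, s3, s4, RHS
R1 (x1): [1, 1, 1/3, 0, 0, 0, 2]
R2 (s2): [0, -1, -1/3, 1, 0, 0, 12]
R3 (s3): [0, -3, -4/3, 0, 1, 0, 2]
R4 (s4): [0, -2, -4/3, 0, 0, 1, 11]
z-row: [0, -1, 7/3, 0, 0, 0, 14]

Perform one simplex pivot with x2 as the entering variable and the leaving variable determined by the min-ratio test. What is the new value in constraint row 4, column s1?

-2/3

Ratio test on column x2 — row 1: 2/1 = 2; row 2: entry -1 ≤ 0; row 3: entry -3 ≤ 0; row 4: entry -2 ≤ 0. Minimum is 2 at row 1 (x1 leaves); pivot element 1.
Divide row 1 by 1; eliminate column x2 from the other rows.
Row 4 update in column s1: -4/3 − (-2)·(1/3) = -2/3.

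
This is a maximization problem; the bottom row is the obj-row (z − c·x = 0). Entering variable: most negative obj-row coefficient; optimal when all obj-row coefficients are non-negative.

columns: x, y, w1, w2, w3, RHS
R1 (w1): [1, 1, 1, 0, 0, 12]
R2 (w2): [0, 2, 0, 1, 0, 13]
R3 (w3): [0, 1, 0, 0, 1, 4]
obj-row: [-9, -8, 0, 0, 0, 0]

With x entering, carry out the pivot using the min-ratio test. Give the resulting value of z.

Ratio test on column x — row 1: 12/1 = 12; row 2: entry 0 ≤ 0; row 3: entry 0 ≤ 0. Minimum is 12 at row 1 (w1 leaves); pivot element 1.
Pivot on row 1; the obj-row RHS becomes 0 − (-9)·12 = 108.

108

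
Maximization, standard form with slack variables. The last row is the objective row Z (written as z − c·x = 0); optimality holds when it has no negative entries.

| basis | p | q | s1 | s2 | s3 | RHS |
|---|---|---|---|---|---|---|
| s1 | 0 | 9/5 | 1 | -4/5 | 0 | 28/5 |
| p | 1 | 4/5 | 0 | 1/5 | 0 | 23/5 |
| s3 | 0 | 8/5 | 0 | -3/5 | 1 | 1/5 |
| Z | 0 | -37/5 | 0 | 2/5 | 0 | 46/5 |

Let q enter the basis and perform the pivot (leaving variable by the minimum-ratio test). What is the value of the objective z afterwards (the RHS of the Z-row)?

Ratio test on column q — row 1: (28/5)/(9/5) = 28/9; row 2: (23/5)/(4/5) = 23/4; row 3: (1/5)/(8/5) = 1/8. Minimum is 1/8 at row 3 (s3 leaves); pivot element 8/5.
Pivot on row 3; the Z-row RHS becomes 46/5 − (-37/5)·(1/8) = 81/8.

81/8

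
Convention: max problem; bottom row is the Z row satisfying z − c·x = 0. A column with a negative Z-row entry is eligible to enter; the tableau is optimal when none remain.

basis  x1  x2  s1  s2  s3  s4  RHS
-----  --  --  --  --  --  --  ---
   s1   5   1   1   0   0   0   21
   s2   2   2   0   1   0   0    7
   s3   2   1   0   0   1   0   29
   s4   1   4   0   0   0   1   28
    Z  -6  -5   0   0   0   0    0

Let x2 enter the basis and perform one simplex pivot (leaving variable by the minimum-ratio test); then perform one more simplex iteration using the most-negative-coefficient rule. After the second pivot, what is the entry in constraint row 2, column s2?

1/2

Ratio test on column x2 — row 1: 21/1 = 21; row 2: 7/2 = 7/2; row 3: 29/1 = 29; row 4: 28/4 = 7. Minimum is 7/2 at row 2 (s2 leaves); pivot element 2.
Divide row 2 by 2; eliminate column x2 from the other rows.
Second iteration: most negative Z-row entry is -1 in column x1, so x1 enters.
Ratio test on column x1 — row 1: (35/2)/4 = 35/8; row 2: (7/2)/1 = 7/2; row 3: (51/2)/1 = 51/2; row 4: entry -3 ≤ 0. Minimum is 7/2 at row 2 (x2 leaves); pivot element 1.
Divide row 2 by 1; eliminate column x1 from the other rows.
After both pivots, the entry at constraint row 2, column s2 is 1/2.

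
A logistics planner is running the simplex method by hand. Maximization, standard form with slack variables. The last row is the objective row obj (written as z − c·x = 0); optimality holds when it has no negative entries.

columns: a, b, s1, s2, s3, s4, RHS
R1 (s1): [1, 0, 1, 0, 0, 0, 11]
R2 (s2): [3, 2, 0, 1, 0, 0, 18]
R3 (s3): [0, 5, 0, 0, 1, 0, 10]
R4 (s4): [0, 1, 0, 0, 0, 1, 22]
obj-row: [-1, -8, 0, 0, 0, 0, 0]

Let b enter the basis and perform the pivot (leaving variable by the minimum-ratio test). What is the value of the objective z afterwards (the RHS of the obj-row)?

Ratio test on column b — row 1: entry 0 ≤ 0; row 2: 18/2 = 9; row 3: 10/5 = 2; row 4: 22/1 = 22. Minimum is 2 at row 3 (s3 leaves); pivot element 5.
Pivot on row 3; the obj-row RHS becomes 0 − (-8)·2 = 16.

16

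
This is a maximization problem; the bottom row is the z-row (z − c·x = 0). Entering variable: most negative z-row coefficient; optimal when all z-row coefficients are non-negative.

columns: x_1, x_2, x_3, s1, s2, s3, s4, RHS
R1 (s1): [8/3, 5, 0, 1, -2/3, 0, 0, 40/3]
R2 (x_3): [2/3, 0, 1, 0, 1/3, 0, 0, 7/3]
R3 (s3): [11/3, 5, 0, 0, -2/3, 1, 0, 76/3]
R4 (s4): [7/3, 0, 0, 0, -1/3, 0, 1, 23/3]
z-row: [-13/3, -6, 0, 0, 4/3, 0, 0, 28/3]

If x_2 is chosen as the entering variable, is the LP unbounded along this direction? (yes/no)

no

Column x_2 has positive entries in row(s) 1, 3, so the ratio test bounds it — not unbounded.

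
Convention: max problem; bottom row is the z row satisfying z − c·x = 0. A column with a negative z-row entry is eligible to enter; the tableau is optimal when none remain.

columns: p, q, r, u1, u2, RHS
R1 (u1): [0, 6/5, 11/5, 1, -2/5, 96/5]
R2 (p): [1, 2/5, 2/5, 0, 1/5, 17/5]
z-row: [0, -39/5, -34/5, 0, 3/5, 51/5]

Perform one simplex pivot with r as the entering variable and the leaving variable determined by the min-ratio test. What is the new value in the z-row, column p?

Ratio test on column r — row 1: (96/5)/(11/5) = 96/11; row 2: (17/5)/(2/5) = 17/2. Minimum is 17/2 at row 2 (p leaves); pivot element 2/5.
Divide row 2 by 2/5; eliminate column r from the other rows.
z-row update in column p: 0 − (-34/5)·(5/2) = 17.

17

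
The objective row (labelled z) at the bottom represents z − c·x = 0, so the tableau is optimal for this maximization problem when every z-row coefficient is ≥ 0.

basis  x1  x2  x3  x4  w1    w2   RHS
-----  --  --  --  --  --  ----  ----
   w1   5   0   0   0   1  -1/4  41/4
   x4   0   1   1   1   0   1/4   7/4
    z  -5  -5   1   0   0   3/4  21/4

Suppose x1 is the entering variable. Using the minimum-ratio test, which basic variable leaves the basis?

w1

Column x1 entries and ratios — w1: (41/4)/5 = 41/20; x4: 0 ≤ 0, skip.
Smallest ratio is 41/20 in the row of w1, so w1 leaves.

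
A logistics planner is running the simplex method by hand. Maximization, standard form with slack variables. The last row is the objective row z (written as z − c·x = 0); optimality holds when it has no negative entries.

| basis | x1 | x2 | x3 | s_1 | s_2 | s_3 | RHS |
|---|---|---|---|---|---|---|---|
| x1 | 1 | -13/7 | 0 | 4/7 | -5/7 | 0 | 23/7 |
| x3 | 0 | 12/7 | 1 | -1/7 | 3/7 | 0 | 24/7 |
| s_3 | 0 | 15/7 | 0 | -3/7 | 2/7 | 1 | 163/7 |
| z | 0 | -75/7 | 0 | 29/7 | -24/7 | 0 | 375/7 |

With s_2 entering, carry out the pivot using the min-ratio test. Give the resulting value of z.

Ratio test on column s_2 — row 1: entry -5/7 ≤ 0; row 2: (24/7)/(3/7) = 8; row 3: (163/7)/(2/7) = 163/2. Minimum is 8 at row 2 (x3 leaves); pivot element 3/7.
Pivot on row 2; the z-row RHS becomes 375/7 − (-24/7)·8 = 81.

81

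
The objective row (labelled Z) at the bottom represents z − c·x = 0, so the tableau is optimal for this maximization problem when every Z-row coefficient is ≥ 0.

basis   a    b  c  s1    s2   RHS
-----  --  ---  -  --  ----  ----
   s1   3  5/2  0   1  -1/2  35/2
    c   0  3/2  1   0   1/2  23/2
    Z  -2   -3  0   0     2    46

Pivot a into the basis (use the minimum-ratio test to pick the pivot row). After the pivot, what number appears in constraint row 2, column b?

Ratio test on column a — row 1: (35/2)/3 = 35/6; row 2: entry 0 ≤ 0. Minimum is 35/6 at row 1 (s1 leaves); pivot element 3.
Divide row 1 by 3; eliminate column a from the other rows.
Row 2 update in column b: 3/2 − 0·(5/6) = 3/2.

3/2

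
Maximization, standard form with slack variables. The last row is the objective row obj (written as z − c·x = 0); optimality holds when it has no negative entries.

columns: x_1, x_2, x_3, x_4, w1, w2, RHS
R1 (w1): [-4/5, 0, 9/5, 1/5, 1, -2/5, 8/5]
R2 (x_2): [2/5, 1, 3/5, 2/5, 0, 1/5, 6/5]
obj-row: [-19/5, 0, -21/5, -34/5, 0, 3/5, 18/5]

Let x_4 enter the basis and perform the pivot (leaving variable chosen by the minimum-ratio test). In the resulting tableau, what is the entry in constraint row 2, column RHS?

3

Ratio test on column x_4 — row 1: (8/5)/(1/5) = 8; row 2: (6/5)/(2/5) = 3. Minimum is 3 at row 2 (x_2 leaves); pivot element 2/5.
Divide row 2 by 2/5; eliminate column x_4 from the other rows.
In the new row 2, the RHS entry is the old entry divided by the pivot: (6/5)/(2/5) = 3.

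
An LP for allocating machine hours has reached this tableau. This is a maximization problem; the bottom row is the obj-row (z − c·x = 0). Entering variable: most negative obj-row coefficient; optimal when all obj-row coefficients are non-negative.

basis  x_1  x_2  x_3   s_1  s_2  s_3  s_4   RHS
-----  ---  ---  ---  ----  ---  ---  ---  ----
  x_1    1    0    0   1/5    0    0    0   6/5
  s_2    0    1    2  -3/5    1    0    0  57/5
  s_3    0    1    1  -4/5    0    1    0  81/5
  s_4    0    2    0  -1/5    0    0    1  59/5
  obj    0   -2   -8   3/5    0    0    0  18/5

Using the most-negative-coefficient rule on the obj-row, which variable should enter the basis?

x_3

Negative obj-row entries: x_2: -2, x_3: -8.
The most negative is -8 in column x_3, so x_3 enters.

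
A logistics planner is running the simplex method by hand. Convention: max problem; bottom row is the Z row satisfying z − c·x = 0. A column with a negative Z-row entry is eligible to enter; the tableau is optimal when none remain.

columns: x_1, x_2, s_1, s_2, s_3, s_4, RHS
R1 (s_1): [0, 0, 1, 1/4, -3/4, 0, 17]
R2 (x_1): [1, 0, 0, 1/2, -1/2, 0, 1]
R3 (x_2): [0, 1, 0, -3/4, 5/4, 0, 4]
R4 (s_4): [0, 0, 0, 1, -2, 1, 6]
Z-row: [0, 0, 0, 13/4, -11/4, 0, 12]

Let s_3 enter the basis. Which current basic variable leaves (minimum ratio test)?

Column s_3 entries and ratios — s_1: -3/4 ≤ 0, skip; x_1: -1/2 ≤ 0, skip; x_2: 4/(5/4) = 16/5; s_4: -2 ≤ 0, skip.
Smallest ratio is 16/5 in the row of x_2, so x_2 leaves.

x_2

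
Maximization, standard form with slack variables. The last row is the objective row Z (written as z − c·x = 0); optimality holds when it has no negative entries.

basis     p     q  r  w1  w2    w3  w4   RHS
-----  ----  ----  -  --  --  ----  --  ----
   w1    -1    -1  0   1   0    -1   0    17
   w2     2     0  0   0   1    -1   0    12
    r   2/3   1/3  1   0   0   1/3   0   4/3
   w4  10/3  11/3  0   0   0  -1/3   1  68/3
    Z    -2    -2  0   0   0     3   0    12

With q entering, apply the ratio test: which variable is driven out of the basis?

r

Column q entries and ratios — w1: -1 ≤ 0, skip; w2: 0 ≤ 0, skip; r: (4/3)/(1/3) = 4; w4: (68/3)/(11/3) = 68/11.
Smallest ratio is 4 in the row of r, so r leaves.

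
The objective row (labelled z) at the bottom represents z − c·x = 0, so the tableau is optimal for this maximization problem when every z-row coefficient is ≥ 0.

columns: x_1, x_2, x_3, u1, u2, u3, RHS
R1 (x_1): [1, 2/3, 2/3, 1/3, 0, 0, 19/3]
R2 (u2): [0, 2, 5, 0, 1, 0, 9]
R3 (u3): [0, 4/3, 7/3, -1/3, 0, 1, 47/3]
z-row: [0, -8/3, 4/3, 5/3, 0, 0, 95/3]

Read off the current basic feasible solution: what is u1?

0

u1 is not in the basis, so in the current basic feasible solution u1 = 0.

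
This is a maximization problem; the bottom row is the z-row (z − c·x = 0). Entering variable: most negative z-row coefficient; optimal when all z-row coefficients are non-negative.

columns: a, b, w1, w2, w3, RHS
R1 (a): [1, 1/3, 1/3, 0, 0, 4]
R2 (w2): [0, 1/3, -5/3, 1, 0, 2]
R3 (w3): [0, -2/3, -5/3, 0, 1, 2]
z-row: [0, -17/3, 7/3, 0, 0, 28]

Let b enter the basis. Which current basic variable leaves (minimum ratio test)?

w2

Column b entries and ratios — a: 4/(1/3) = 12; w2: 2/(1/3) = 6; w3: -2/3 ≤ 0, skip.
Smallest ratio is 6 in the row of w2, so w2 leaves.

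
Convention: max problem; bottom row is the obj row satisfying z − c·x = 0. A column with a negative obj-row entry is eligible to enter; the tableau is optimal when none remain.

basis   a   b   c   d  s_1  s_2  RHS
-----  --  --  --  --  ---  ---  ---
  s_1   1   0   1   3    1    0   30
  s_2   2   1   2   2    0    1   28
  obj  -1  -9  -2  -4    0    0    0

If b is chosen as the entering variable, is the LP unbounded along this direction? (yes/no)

no

Column b has positive entries in row(s) 2, so the ratio test bounds it — not unbounded.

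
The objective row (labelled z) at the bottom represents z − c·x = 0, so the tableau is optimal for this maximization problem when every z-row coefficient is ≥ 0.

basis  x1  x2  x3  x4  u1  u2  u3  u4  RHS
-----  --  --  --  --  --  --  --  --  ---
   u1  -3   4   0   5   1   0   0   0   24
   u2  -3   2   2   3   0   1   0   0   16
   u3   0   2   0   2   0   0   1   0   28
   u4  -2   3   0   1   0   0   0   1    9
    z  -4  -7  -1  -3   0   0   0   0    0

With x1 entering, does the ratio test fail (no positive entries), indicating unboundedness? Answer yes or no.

yes

Every constraint-row entry in column x1 is ≤ 0, so increasing x1 is unbounded.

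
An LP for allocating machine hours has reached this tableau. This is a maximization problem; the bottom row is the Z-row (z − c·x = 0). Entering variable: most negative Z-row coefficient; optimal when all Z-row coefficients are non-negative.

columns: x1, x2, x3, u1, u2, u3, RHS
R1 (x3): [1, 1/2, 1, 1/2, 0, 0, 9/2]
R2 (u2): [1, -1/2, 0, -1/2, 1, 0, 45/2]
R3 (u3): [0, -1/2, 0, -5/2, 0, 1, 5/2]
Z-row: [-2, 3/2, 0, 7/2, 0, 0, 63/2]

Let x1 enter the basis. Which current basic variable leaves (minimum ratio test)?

Column x1 entries and ratios — x3: (9/2)/1 = 9/2; u2: (45/2)/1 = 45/2; u3: 0 ≤ 0, skip.
Smallest ratio is 9/2 in the row of x3, so x3 leaves.

x3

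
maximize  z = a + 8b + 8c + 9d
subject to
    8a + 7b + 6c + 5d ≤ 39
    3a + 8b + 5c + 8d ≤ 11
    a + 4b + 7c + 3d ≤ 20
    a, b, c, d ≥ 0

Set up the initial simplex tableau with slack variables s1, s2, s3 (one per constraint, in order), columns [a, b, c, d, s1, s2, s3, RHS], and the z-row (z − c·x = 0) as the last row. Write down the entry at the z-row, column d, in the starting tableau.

-9

The z-row carries the negated objective coefficients: the d entry is -9.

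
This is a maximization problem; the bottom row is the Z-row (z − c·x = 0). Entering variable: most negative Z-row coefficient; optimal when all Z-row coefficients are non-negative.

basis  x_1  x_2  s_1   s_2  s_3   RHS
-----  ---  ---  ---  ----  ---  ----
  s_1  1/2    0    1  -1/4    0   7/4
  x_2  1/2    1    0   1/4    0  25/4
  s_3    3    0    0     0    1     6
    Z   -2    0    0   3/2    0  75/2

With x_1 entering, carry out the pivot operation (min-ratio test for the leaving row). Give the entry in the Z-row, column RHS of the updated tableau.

Ratio test on column x_1 — row 1: (7/4)/(1/2) = 7/2; row 2: (25/4)/(1/2) = 25/2; row 3: 6/3 = 2. Minimum is 2 at row 3 (s_3 leaves); pivot element 3.
Divide row 3 by 3; eliminate column x_1 from the other rows.
Z-row update in column RHS: 75/2 − (-2)·2 = 83/2.

83/2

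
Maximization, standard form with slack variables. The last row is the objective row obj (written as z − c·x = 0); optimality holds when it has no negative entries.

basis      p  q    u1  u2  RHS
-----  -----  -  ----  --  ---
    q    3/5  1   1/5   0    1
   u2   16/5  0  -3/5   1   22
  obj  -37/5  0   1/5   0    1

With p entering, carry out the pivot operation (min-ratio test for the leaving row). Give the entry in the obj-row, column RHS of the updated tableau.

Ratio test on column p — row 1: 1/(3/5) = 5/3; row 2: 22/(16/5) = 55/8. Minimum is 5/3 at row 1 (q leaves); pivot element 3/5.
Divide row 1 by 3/5; eliminate column p from the other rows.
obj-row update in column RHS: 1 − (-37/5)·(5/3) = 40/3.

40/3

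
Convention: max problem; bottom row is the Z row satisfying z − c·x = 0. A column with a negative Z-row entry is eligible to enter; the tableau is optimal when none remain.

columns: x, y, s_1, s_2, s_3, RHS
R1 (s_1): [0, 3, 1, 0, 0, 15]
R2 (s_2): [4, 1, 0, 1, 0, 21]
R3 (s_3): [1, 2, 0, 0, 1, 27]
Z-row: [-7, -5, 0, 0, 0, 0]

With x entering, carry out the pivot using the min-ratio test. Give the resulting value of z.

Ratio test on column x — row 1: entry 0 ≤ 0; row 2: 21/4 = 21/4; row 3: 27/1 = 27. Minimum is 21/4 at row 2 (s_2 leaves); pivot element 4.
Pivot on row 2; the Z-row RHS becomes 0 − (-7)·(21/4) = 147/4.

147/4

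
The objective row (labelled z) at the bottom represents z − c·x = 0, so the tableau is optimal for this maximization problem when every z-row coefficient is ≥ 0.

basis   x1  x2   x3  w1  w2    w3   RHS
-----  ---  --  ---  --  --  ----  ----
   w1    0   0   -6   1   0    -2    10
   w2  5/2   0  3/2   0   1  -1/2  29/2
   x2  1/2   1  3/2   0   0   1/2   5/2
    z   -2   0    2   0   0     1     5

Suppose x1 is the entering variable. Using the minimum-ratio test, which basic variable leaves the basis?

Column x1 entries and ratios — w1: 0 ≤ 0, skip; w2: (29/2)/(5/2) = 29/5; x2: (5/2)/(1/2) = 5.
Smallest ratio is 5 in the row of x2, so x2 leaves.

x2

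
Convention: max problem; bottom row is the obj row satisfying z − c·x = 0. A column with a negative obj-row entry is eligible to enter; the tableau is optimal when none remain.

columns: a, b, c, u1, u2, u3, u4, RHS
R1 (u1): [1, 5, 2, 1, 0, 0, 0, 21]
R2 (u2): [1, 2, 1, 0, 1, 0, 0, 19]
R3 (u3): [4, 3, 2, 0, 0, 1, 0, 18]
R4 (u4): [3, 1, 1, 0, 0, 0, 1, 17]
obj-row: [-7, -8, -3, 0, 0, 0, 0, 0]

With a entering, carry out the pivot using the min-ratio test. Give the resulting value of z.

63/2

Ratio test on column a — row 1: 21/1 = 21; row 2: 19/1 = 19; row 3: 18/4 = 9/2; row 4: 17/3 = 17/3. Minimum is 9/2 at row 3 (u3 leaves); pivot element 4.
Pivot on row 3; the obj-row RHS becomes 0 − (-7)·(9/2) = 63/2.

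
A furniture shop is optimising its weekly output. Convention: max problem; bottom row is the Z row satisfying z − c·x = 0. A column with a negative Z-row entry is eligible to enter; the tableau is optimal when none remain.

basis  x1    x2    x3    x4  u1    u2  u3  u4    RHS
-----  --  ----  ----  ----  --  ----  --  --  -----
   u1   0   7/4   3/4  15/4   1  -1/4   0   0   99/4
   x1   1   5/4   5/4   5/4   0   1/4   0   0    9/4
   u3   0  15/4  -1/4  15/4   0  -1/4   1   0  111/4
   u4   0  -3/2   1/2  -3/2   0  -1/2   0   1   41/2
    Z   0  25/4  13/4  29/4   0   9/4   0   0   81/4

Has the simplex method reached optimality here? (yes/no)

Every Z-row coefficient is ≥ 0, so the tableau is optimal.

yes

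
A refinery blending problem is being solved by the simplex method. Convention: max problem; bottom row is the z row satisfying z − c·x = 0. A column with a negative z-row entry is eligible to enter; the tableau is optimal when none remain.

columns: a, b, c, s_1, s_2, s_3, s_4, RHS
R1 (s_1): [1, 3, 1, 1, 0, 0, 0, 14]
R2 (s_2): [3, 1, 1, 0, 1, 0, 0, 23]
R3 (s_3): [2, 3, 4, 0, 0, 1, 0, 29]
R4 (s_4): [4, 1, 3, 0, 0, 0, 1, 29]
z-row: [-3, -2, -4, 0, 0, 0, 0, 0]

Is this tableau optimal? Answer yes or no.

no

The z-row has a negative entry -4 in column c, so it is not optimal.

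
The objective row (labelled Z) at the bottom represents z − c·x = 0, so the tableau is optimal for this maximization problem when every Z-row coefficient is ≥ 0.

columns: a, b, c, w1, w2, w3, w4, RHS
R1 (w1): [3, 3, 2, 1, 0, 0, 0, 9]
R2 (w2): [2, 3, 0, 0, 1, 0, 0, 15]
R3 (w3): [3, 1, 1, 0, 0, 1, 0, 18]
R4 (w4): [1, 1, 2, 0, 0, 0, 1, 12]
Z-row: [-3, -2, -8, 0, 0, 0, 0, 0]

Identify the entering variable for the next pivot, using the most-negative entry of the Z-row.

Negative Z-row entries: a: -3, b: -2, c: -8.
The most negative is -8 in column c, so c enters.

c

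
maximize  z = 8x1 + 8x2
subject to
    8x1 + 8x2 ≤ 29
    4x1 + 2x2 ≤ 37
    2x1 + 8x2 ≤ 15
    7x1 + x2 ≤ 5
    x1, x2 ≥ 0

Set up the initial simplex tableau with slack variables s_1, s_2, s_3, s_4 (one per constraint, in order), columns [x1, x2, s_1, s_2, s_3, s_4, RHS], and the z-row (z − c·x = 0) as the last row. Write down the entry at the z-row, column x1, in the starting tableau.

The z-row carries the negated objective coefficients: the x1 entry is -8.

-8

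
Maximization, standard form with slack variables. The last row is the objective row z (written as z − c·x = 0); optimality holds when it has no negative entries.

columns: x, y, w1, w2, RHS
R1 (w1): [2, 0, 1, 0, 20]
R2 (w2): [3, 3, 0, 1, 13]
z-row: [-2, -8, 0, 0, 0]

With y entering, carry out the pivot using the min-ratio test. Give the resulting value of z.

104/3

Ratio test on column y — row 1: entry 0 ≤ 0; row 2: 13/3 = 13/3. Minimum is 13/3 at row 2 (w2 leaves); pivot element 3.
Pivot on row 2; the z-row RHS becomes 0 − (-8)·(13/3) = 104/3.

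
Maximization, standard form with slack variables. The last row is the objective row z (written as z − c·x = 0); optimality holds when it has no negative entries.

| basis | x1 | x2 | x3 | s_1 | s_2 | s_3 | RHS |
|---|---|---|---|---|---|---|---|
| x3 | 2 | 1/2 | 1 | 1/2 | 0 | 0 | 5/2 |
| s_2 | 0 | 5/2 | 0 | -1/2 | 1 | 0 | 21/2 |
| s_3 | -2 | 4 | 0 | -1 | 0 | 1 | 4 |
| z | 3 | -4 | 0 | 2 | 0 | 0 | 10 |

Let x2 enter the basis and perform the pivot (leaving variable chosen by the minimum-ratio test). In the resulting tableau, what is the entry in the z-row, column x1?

Ratio test on column x2 — row 1: (5/2)/(1/2) = 5; row 2: (21/2)/(5/2) = 21/5; row 3: 4/4 = 1. Minimum is 1 at row 3 (s_3 leaves); pivot element 4.
Divide row 3 by 4; eliminate column x2 from the other rows.
z-row update in column x1: 3 − (-4)·(-1/2) = 1.

1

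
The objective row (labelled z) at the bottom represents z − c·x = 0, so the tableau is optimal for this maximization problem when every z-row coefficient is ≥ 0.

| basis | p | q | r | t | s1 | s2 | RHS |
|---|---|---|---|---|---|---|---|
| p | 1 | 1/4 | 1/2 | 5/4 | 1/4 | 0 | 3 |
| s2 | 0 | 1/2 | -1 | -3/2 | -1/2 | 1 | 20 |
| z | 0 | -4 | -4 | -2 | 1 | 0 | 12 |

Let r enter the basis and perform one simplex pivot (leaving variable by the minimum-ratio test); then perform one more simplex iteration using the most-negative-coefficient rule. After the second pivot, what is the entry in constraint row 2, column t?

Ratio test on column r — row 1: 3/(1/2) = 6; row 2: entry -1 ≤ 0. Minimum is 6 at row 1 (p leaves); pivot element 1/2.
Divide row 1 by 1/2; eliminate column r from the other rows.
Second iteration: most negative z-row entry is -2 in column q, so q enters.
Ratio test on column q — row 1: 6/(1/2) = 12; row 2: 26/1 = 26. Minimum is 12 at row 1 (r leaves); pivot element 1/2.
Divide row 1 by 1/2; eliminate column q from the other rows.
After both pivots, the entry at constraint row 2, column t is -4.

-4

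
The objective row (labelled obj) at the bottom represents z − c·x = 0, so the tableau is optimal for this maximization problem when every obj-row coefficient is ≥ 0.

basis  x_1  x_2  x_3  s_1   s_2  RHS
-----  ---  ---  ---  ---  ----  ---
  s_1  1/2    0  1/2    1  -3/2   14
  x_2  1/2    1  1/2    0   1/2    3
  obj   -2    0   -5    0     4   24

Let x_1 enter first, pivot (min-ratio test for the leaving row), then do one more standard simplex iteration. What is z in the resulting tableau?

54

Ratio test on column x_1 — row 1: 14/(1/2) = 28; row 2: 3/(1/2) = 6. Minimum is 6 at row 2 (x_2 leaves); pivot element 1/2.
Pivot on row 2; the obj-row RHS becomes 24 − (-2)·6 = 36.
Next entering variable (most negative obj-row entry -3): x_3.
Ratio test on column x_3 — row 1: entry 0 ≤ 0; row 2: 6/1 = 6. Minimum is 6 at row 2 (x_1 leaves); pivot element 1.
After the second pivot the obj-row RHS is 36 − (-3)·6 = 54.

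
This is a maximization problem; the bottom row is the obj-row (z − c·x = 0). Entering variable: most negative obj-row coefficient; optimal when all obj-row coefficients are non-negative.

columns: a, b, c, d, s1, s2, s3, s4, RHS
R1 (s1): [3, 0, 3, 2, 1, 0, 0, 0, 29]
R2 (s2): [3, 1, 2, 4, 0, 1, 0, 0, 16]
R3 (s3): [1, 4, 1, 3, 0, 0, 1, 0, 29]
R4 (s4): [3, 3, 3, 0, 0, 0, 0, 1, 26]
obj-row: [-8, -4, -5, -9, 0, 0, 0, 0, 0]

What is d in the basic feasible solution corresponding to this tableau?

0

d is not in the basis, so in the current basic feasible solution d = 0.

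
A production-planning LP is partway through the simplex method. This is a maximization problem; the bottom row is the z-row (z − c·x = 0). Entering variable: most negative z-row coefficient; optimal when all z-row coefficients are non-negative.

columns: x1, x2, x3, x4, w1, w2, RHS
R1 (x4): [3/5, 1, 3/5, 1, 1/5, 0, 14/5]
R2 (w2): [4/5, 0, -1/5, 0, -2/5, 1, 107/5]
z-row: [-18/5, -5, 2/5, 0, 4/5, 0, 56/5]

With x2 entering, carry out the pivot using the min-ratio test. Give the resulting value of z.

Ratio test on column x2 — row 1: (14/5)/1 = 14/5; row 2: entry 0 ≤ 0. Minimum is 14/5 at row 1 (x4 leaves); pivot element 1.
Pivot on row 1; the z-row RHS becomes 56/5 − (-5)·(14/5) = 126/5.

126/5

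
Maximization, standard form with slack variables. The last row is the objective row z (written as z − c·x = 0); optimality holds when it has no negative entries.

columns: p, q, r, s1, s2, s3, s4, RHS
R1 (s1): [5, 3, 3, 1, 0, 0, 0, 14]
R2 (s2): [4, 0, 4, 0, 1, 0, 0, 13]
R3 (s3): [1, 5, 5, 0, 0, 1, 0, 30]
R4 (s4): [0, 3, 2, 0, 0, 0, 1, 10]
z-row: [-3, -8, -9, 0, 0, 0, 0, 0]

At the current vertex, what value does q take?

0

q is not in the basis, so in the current basic feasible solution q = 0.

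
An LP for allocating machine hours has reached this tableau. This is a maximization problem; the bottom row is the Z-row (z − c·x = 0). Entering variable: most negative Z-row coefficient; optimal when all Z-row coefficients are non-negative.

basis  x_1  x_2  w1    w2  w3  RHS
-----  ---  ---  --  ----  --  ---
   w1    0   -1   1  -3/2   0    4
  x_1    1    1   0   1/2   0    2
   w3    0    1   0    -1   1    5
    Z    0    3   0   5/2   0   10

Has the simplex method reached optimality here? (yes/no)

Every Z-row coefficient is ≥ 0, so the tableau is optimal.

yes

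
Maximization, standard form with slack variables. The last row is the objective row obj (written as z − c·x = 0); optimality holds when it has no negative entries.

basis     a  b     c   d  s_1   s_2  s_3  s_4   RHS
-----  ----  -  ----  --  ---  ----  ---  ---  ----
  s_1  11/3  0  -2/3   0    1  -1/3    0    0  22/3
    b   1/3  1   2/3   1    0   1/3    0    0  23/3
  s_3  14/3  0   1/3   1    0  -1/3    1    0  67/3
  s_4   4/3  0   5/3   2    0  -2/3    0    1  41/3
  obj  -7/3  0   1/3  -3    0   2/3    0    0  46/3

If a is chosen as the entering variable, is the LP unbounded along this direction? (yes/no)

Column a has positive entries in row(s) 1, 2, 3, 4, so the ratio test bounds it — not unbounded.

no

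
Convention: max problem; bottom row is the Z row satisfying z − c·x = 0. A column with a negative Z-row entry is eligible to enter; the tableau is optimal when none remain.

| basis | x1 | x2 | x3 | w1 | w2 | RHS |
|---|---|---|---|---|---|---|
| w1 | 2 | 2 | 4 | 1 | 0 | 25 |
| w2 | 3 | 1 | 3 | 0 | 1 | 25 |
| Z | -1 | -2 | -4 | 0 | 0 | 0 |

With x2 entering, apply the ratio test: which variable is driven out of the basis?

Column x2 entries and ratios — w1: 25/2 = 25/2; w2: 25/1 = 25.
Smallest ratio is 25/2 in the row of w1, so w1 leaves.

w1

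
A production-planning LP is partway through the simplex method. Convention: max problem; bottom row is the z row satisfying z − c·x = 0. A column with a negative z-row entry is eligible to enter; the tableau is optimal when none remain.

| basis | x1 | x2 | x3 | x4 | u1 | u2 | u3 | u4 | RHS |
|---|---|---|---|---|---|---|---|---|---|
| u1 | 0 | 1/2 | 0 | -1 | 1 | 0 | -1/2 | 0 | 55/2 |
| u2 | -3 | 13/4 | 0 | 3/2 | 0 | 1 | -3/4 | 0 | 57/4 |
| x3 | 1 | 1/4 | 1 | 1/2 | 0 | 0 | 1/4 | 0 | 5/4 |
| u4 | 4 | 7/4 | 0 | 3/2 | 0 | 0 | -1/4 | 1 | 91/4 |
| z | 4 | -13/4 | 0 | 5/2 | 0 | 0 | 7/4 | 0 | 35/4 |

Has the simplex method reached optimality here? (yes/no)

The z-row has a negative entry -13/4 in column x2, so it is not optimal.

no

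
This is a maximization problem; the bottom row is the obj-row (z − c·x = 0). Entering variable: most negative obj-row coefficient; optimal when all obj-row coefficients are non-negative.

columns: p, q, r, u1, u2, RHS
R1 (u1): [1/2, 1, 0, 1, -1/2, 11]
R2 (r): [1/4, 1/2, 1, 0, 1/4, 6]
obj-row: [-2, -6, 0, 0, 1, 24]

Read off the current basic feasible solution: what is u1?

11

u1 is basic (row 1); its value is the RHS of that row, 11.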